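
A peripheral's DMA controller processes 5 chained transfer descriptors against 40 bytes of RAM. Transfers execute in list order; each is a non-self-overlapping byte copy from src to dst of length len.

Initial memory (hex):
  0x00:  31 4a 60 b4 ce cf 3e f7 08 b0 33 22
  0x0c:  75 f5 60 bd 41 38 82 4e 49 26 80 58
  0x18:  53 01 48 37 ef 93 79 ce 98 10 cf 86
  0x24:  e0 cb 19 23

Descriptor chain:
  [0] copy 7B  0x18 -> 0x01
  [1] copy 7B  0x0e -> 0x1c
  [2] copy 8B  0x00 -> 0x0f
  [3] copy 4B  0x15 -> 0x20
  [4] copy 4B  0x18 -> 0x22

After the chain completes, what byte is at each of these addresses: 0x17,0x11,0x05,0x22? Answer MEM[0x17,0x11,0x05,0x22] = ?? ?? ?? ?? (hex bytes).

MEM[0x17,0x11,0x05,0x22] = 58 01 ef 53

  after D0: wrote 7B at 0x01 = 53014837ef9379
  after D1: wrote 7B at 0x1c = 60bd4138824e49
  after D2: wrote 8B at 0x0f = 3153014837ef9379
  after D3: wrote 4B at 0x20 = 93795853
  after D4: wrote 4B at 0x22 = 53014837
query mem[0x17]=0x58, mem[0x11]=0x01, mem[0x05]=0xef, mem[0x22]=0x53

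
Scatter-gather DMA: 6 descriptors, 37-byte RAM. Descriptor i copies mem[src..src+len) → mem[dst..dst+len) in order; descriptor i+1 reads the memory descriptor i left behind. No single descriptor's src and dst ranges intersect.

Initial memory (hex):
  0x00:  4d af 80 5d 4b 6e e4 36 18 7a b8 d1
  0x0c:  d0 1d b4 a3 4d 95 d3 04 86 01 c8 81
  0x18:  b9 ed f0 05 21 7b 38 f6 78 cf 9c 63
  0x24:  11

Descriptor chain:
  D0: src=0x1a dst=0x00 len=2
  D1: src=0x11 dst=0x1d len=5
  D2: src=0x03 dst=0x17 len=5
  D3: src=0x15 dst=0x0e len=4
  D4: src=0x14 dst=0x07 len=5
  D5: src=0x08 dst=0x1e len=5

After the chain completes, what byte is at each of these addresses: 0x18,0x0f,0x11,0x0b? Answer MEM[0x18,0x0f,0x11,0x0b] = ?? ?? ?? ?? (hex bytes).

D0: mem[0x00..0x01] <- [f0 05]
D1: mem[0x1d..0x21] <- [95 d3 04 86 01]
D2: mem[0x17..0x1b] <- [5d 4b 6e e4 36]
D3: mem[0x0e..0x11] <- [01 c8 5d 4b]
D4: mem[0x07..0x0b] <- [86 01 c8 5d 4b]
D5: mem[0x1e..0x22] <- [01 c8 5d 4b d0]
query mem[0x18]=0x4b, mem[0x0f]=0xc8, mem[0x11]=0x4b, mem[0x0b]=0x4b

MEM[0x18,0x0f,0x11,0x0b] = 4b c8 4b 4b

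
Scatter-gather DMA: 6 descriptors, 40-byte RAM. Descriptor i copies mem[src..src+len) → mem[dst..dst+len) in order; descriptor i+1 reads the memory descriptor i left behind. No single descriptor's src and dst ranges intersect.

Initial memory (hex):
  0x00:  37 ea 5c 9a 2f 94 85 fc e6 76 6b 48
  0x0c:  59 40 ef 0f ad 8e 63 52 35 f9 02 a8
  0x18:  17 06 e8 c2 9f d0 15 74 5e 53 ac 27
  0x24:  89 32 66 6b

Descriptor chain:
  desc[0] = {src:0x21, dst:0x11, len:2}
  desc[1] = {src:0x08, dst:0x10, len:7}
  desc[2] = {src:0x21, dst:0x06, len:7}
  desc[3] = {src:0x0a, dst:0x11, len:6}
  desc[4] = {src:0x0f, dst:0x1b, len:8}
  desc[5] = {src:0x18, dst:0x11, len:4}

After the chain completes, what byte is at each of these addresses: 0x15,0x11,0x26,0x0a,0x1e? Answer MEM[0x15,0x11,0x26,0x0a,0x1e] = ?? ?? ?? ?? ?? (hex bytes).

MEM[0x15,0x11,0x26,0x0a,0x1e] = ef 17 66 32 66

#0 dst[0x11+2] := {0x53,0xac}
#1 dst[0x10+7] := {0xe6,0x76,0x6b,0x48,0x59,0x40,0xef}
#2 dst[0x06+7] := {0x53,0xac,0x27,0x89,0x32,0x66,0x6b}
#3 dst[0x11+6] := {0x32,0x66,0x6b,0x40,0xef,0x0f}
#4 dst[0x1b+8] := {0x0f,0xe6,0x32,0x66,0x6b,0x40,0xef,0x0f}
#5 dst[0x11+4] := {0x17,0x06,0xe8,0x0f}
query mem[0x15]=0xef, mem[0x11]=0x17, mem[0x26]=0x66, mem[0x0a]=0x32, mem[0x1e]=0x66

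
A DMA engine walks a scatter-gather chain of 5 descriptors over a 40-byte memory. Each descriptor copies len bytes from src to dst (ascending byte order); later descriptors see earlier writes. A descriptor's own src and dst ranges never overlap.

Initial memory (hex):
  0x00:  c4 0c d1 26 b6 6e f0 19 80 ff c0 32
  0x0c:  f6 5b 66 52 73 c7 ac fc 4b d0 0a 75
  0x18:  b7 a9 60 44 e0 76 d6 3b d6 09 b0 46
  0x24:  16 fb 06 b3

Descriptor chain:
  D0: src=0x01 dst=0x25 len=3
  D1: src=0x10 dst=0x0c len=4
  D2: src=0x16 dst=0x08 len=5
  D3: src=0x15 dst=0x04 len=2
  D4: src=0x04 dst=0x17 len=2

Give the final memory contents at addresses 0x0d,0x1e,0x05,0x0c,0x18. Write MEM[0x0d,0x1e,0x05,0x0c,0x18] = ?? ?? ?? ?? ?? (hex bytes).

D0: mem[0x25..0x27] <- [0c d1 26]
D1: mem[0x0c..0x0f] <- [73 c7 ac fc]
D2: mem[0x08..0x0c] <- [0a 75 b7 a9 60]
D3: mem[0x04..0x05] <- [d0 0a]
D4: mem[0x17..0x18] <- [d0 0a]
query mem[0x0d]=0xc7, mem[0x1e]=0xd6, mem[0x05]=0x0a, mem[0x0c]=0x60, mem[0x18]=0x0a

MEM[0x0d,0x1e,0x05,0x0c,0x18] = c7 d6 0a 60 0a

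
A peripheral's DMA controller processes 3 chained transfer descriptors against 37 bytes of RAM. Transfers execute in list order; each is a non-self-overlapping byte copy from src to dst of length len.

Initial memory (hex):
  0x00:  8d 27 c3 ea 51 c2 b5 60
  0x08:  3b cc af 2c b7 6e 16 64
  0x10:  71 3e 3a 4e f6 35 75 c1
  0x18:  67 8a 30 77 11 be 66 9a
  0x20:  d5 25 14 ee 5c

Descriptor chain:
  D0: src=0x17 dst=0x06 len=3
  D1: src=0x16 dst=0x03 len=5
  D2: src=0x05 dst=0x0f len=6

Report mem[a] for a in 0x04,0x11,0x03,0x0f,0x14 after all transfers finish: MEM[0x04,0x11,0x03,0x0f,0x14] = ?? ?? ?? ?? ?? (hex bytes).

MEM[0x04,0x11,0x03,0x0f,0x14] = c1 30 75 67 af

D0: mem[0x06..0x08] <- [c1 67 8a]
D1: mem[0x03..0x07] <- [75 c1 67 8a 30]
D2: mem[0x0f..0x14] <- [67 8a 30 8a cc af]
query mem[0x04]=0xc1, mem[0x11]=0x30, mem[0x03]=0x75, mem[0x0f]=0x67, mem[0x14]=0xaf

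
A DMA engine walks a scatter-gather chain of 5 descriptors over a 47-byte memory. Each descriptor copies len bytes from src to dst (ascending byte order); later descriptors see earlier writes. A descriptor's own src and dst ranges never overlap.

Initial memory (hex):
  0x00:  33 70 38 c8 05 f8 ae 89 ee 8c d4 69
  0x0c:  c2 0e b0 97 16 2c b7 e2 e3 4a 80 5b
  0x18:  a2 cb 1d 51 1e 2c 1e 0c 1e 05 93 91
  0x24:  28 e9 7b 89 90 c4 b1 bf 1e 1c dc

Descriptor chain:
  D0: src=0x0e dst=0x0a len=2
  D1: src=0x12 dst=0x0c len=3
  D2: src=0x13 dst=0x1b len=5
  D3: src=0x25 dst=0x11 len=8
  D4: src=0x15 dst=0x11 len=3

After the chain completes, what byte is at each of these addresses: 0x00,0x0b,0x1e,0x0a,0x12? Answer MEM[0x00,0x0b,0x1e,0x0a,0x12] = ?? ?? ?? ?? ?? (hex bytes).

MEM[0x00,0x0b,0x1e,0x0a,0x12] = 33 97 80 b0 b1

  after D0: wrote 2B at 0x0a = b097
  after D1: wrote 3B at 0x0c = b7e2e3
  after D2: wrote 5B at 0x1b = e2e34a805b
  after D3: wrote 8B at 0x11 = e97b8990c4b1bf1e
  after D4: wrote 3B at 0x11 = c4b1bf
query mem[0x00]=0x33, mem[0x0b]=0x97, mem[0x1e]=0x80, mem[0x0a]=0xb0, mem[0x12]=0xb1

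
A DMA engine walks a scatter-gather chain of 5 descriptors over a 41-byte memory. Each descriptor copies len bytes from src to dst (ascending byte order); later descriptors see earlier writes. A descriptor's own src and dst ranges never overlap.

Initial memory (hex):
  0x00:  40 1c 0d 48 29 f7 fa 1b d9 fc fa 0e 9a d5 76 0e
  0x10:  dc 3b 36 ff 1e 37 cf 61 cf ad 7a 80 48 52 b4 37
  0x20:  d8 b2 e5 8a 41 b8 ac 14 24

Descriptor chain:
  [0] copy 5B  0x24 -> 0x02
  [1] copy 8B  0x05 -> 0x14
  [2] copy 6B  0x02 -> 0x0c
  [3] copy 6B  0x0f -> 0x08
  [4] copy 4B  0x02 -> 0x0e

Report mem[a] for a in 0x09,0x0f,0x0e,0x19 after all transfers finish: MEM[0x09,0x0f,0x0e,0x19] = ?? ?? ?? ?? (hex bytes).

MEM[0x09,0x0f,0x0e,0x19] = 24 b8 41 fa

  after D0: wrote 5B at 0x02 = 41b8ac1424
  after D1: wrote 8B at 0x14 = 14241bd9fcfa0e9a
  after D2: wrote 6B at 0x0c = 41b8ac14241b
  after D3: wrote 6B at 0x08 = 14241b36ff14
  after D4: wrote 4B at 0x0e = 41b8ac14
query mem[0x09]=0x24, mem[0x0f]=0xb8, mem[0x0e]=0x41, mem[0x19]=0xfa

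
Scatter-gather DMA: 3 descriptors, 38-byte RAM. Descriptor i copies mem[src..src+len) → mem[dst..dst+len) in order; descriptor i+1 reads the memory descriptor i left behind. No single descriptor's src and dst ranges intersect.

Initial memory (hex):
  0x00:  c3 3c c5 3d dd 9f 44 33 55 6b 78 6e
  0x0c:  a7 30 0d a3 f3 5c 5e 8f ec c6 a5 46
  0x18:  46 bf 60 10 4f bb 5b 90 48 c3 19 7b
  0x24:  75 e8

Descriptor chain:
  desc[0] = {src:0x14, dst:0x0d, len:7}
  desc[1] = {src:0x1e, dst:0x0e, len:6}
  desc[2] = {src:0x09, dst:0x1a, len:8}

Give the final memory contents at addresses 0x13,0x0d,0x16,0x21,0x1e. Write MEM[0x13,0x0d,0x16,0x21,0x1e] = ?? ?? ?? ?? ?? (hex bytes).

MEM[0x13,0x0d,0x16,0x21,0x1e] = 7b ec a5 48 ec

#0 dst[0x0d+7] := {0xec,0xc6,0xa5,0x46,0x46,0xbf,0x60}
#1 dst[0x0e+6] := {0x5b,0x90,0x48,0xc3,0x19,0x7b}
#2 dst[0x1a+8] := {0x6b,0x78,0x6e,0xa7,0xec,0x5b,0x90,0x48}
query mem[0x13]=0x7b, mem[0x0d]=0xec, mem[0x16]=0xa5, mem[0x21]=0x48, mem[0x1e]=0xec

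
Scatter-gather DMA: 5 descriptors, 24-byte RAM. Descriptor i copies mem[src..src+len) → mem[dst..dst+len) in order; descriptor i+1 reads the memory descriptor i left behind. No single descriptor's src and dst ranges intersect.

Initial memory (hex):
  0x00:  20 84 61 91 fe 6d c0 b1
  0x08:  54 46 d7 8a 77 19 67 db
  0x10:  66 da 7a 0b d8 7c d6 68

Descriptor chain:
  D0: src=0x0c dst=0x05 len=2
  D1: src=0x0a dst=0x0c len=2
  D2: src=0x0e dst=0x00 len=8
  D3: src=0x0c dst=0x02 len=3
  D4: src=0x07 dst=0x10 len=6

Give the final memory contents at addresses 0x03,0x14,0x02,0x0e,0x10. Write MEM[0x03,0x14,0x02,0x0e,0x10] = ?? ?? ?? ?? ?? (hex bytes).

MEM[0x03,0x14,0x02,0x0e,0x10] = 8a 8a d7 67 7c

#0 dst[0x05+2] := {0x77,0x19}
#1 dst[0x0c+2] := {0xd7,0x8a}
#2 dst[0x00+8] := {0x67,0xdb,0x66,0xda,0x7a,0x0b,0xd8,0x7c}
#3 dst[0x02+3] := {0xd7,0x8a,0x67}
#4 dst[0x10+6] := {0x7c,0x54,0x46,0xd7,0x8a,0xd7}
query mem[0x03]=0x8a, mem[0x14]=0x8a, mem[0x02]=0xd7, mem[0x0e]=0x67, mem[0x10]=0x7c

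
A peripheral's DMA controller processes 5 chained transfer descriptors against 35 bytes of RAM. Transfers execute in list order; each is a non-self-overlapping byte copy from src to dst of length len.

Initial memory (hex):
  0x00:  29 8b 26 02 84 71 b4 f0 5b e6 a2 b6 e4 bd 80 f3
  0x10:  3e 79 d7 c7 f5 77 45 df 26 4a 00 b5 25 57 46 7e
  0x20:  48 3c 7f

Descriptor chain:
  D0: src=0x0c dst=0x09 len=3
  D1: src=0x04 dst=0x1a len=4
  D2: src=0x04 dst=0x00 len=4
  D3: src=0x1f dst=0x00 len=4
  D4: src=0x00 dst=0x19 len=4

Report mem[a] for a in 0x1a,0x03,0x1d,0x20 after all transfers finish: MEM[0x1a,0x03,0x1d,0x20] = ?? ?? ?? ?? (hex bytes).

MEM[0x1a,0x03,0x1d,0x20] = 48 7f f0 48

  after D0: wrote 3B at 0x09 = e4bd80
  after D1: wrote 4B at 0x1a = 8471b4f0
  after D2: wrote 4B at 0x00 = 8471b4f0
  after D3: wrote 4B at 0x00 = 7e483c7f
  after D4: wrote 4B at 0x19 = 7e483c7f
query mem[0x1a]=0x48, mem[0x03]=0x7f, mem[0x1d]=0xf0, mem[0x20]=0x48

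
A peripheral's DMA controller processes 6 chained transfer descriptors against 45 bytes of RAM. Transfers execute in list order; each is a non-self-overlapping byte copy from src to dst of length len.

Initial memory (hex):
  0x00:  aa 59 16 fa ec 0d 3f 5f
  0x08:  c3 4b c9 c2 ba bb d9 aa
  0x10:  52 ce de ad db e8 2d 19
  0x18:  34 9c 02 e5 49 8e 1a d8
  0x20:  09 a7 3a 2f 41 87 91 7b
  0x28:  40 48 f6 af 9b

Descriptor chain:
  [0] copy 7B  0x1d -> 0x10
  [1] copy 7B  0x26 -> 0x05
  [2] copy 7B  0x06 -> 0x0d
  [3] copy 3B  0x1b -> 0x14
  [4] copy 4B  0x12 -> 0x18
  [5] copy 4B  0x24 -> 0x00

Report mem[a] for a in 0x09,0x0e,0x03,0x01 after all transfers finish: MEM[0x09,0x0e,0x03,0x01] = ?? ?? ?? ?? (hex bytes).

MEM[0x09,0x0e,0x03,0x01] = f6 40 7b 87

  after D0: wrote 7B at 0x10 = 8e1ad809a73a2f
  after D1: wrote 7B at 0x05 = 917b4048f6af9b
  after D2: wrote 7B at 0x0d = 7b4048f6af9bba
  after D3: wrote 3B at 0x14 = e5498e
  after D4: wrote 4B at 0x18 = 9bbae549
  after D5: wrote 4B at 0x00 = 4187917b
query mem[0x09]=0xf6, mem[0x0e]=0x40, mem[0x03]=0x7b, mem[0x01]=0x87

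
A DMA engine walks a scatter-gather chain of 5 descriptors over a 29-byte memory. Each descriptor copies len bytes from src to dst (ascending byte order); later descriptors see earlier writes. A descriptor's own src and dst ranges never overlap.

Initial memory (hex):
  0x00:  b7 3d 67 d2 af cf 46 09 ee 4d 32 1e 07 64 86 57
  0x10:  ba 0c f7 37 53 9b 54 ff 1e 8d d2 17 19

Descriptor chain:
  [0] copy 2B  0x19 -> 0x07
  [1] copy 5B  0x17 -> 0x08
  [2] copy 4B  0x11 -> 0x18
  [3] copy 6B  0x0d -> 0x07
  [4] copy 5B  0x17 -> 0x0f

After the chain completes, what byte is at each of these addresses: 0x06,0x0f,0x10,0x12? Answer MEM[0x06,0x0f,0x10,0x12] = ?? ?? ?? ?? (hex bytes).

#0 dst[0x07+2] := {0x8d,0xd2}
#1 dst[0x08+5] := {0xff,0x1e,0x8d,0xd2,0x17}
#2 dst[0x18+4] := {0x0c,0xf7,0x37,0x53}
#3 dst[0x07+6] := {0x64,0x86,0x57,0xba,0x0c,0xf7}
#4 dst[0x0f+5] := {0xff,0x0c,0xf7,0x37,0x53}
query mem[0x06]=0x46, mem[0x0f]=0xff, mem[0x10]=0x0c, mem[0x12]=0x37

MEM[0x06,0x0f,0x10,0x12] = 46 ff 0c 37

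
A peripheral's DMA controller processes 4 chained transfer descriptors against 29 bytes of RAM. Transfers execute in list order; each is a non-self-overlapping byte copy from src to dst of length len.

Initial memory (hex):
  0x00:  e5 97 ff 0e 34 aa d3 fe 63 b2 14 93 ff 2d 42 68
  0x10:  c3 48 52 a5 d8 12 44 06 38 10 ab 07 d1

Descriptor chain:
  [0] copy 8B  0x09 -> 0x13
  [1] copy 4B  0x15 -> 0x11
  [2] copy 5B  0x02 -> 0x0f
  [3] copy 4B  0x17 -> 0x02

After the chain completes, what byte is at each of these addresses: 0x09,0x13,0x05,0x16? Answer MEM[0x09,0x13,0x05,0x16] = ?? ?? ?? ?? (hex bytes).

D0: mem[0x13..0x1a] <- [b2 14 93 ff 2d 42 68 c3]
D1: mem[0x11..0x14] <- [93 ff 2d 42]
D2: mem[0x0f..0x13] <- [ff 0e 34 aa d3]
D3: mem[0x02..0x05] <- [2d 42 68 c3]
query mem[0x09]=0xb2, mem[0x13]=0xd3, mem[0x05]=0xc3, mem[0x16]=0xff

MEM[0x09,0x13,0x05,0x16] = b2 d3 c3 ff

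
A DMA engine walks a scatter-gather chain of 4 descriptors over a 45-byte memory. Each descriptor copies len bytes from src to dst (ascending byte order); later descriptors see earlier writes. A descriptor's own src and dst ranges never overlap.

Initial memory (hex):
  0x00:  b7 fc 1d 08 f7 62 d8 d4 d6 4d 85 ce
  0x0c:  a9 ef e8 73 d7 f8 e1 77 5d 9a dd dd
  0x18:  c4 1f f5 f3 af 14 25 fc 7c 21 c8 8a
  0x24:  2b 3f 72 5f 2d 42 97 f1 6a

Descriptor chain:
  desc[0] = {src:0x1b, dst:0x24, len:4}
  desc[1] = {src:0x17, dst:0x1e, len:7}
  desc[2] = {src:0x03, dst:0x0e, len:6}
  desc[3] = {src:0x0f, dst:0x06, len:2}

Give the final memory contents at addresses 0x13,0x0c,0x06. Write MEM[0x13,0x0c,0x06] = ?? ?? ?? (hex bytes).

MEM[0x13,0x0c,0x06] = d6 a9 f7

D0: mem[0x24..0x27] <- [f3 af 14 25]
D1: mem[0x1e..0x24] <- [dd c4 1f f5 f3 af 14]
D2: mem[0x0e..0x13] <- [08 f7 62 d8 d4 d6]
D3: mem[0x06..0x07] <- [f7 62]
query mem[0x13]=0xd6, mem[0x0c]=0xa9, mem[0x06]=0xf7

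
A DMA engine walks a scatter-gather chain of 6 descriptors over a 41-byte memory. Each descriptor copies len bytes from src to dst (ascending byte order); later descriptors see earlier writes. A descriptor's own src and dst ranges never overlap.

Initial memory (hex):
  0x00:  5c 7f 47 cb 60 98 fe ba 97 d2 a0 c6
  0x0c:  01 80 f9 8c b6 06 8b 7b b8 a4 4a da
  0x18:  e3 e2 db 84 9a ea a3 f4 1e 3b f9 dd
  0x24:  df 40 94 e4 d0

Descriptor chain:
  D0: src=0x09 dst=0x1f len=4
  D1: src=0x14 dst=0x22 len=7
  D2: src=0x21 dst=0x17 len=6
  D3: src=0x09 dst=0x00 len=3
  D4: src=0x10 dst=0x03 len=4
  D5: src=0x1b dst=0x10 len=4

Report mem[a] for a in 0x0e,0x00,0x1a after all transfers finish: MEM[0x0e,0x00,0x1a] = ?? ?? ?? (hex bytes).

MEM[0x0e,0x00,0x1a] = f9 d2 4a

[0] 0x09->0x1f len=4 : d2 a0 c6 01
[1] 0x14->0x22 len=7 : b8 a4 4a da e3 e2 db
[2] 0x21->0x17 len=6 : c6 b8 a4 4a da e3
[3] 0x09->0x00 len=3 : d2 a0 c6
[4] 0x10->0x03 len=4 : b6 06 8b 7b
[5] 0x1b->0x10 len=4 : da e3 ea a3
query mem[0x0e]=0xf9, mem[0x00]=0xd2, mem[0x1a]=0x4a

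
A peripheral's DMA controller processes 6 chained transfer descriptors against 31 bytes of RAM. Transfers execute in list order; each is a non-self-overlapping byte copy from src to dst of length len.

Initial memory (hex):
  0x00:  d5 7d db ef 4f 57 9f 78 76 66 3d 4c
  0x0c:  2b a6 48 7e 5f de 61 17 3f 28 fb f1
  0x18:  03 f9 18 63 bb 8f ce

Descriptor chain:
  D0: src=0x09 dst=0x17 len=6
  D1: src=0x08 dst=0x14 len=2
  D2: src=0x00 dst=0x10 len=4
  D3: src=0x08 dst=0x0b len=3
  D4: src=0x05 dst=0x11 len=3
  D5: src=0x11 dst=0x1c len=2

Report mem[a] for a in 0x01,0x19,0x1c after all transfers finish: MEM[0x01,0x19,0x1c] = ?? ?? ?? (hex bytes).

MEM[0x01,0x19,0x1c] = 7d 4c 57

  after D0: wrote 6B at 0x17 = 663d4c2ba648
  after D1: wrote 2B at 0x14 = 7666
  after D2: wrote 4B at 0x10 = d57ddbef
  after D3: wrote 3B at 0x0b = 76663d
  after D4: wrote 3B at 0x11 = 579f78
  after D5: wrote 2B at 0x1c = 579f
query mem[0x01]=0x7d, mem[0x19]=0x4c, mem[0x1c]=0x57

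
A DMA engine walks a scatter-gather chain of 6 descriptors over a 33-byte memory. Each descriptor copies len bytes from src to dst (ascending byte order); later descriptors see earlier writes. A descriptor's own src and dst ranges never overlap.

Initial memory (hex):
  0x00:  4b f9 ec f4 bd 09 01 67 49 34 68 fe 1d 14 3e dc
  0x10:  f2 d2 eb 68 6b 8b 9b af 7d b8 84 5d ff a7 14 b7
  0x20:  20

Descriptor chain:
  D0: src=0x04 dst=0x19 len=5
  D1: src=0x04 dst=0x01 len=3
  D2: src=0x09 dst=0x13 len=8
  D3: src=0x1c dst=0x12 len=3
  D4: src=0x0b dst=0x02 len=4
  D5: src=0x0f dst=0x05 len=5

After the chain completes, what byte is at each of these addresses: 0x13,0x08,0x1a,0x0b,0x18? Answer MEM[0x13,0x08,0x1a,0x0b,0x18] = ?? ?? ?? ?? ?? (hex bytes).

[0] 0x04->0x19 len=5 : bd 09 01 67 49
[1] 0x04->0x01 len=3 : bd 09 01
[2] 0x09->0x13 len=8 : 34 68 fe 1d 14 3e dc f2
[3] 0x1c->0x12 len=3 : 67 49 14
[4] 0x0b->0x02 len=4 : fe 1d 14 3e
[5] 0x0f->0x05 len=5 : dc f2 d2 67 49
query mem[0x13]=0x49, mem[0x08]=0x67, mem[0x1a]=0xf2, mem[0x0b]=0xfe, mem[0x18]=0x3e

MEM[0x13,0x08,0x1a,0x0b,0x18] = 49 67 f2 fe 3e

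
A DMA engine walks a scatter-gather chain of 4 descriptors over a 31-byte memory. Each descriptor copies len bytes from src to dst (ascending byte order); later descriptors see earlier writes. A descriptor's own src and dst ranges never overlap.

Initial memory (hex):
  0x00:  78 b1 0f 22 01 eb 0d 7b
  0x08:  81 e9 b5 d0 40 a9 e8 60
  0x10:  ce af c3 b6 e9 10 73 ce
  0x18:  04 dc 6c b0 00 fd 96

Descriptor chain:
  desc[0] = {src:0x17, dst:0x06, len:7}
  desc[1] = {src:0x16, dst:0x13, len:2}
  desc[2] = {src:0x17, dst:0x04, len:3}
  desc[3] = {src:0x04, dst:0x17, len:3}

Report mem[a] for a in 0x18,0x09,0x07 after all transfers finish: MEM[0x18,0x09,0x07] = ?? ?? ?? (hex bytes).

MEM[0x18,0x09,0x07] = 04 6c 04

D0: mem[0x06..0x0c] <- [ce 04 dc 6c b0 00 fd]
D1: mem[0x13..0x14] <- [73 ce]
D2: mem[0x04..0x06] <- [ce 04 dc]
D3: mem[0x17..0x19] <- [ce 04 dc]
query mem[0x18]=0x04, mem[0x09]=0x6c, mem[0x07]=0x04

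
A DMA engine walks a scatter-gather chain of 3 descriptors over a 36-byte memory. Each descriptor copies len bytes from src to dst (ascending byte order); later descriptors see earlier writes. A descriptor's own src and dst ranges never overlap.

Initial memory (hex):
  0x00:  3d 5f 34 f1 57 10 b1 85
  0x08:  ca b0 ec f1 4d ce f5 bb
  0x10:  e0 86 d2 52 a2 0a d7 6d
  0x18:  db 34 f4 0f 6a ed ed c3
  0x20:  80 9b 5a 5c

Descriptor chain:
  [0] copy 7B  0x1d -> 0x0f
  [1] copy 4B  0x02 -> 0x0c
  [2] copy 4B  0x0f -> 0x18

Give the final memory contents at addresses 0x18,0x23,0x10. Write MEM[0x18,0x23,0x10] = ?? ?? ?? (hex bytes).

MEM[0x18,0x23,0x10] = 10 5c ed

D0: mem[0x0f..0x15] <- [ed ed c3 80 9b 5a 5c]
D1: mem[0x0c..0x0f] <- [34 f1 57 10]
D2: mem[0x18..0x1b] <- [10 ed c3 80]
query mem[0x18]=0x10, mem[0x23]=0x5c, mem[0x10]=0xed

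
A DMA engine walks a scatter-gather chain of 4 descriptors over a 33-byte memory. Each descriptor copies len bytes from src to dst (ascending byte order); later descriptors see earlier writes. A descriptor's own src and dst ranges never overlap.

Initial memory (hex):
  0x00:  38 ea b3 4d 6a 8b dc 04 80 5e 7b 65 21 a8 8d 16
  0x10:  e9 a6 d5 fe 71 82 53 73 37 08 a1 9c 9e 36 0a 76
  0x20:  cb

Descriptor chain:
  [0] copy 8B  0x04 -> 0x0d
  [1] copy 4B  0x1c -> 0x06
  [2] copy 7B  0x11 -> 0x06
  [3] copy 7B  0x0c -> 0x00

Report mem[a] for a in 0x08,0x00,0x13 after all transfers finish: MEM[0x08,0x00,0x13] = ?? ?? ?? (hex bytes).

MEM[0x08,0x00,0x13] = 7b 73 7b

[0] 0x04->0x0d len=8 : 6a 8b dc 04 80 5e 7b 65
[1] 0x1c->0x06 len=4 : 9e 36 0a 76
[2] 0x11->0x06 len=7 : 80 5e 7b 65 82 53 73
[3] 0x0c->0x00 len=7 : 73 6a 8b dc 04 80 5e
query mem[0x08]=0x7b, mem[0x00]=0x73, mem[0x13]=0x7b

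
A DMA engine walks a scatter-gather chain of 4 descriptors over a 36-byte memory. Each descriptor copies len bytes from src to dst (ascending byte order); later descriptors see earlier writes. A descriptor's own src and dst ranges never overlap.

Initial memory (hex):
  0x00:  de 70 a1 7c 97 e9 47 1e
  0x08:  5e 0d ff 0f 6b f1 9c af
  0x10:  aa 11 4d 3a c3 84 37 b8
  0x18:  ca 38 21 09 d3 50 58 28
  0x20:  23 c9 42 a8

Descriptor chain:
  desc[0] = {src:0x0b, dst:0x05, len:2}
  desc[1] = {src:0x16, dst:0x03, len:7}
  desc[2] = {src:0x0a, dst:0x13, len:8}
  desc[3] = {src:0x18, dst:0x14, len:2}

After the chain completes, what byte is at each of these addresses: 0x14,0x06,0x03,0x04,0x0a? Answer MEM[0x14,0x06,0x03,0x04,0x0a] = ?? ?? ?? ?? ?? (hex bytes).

MEM[0x14,0x06,0x03,0x04,0x0a] = af 38 37 b8 ff

[0] 0x0b->0x05 len=2 : 0f 6b
[1] 0x16->0x03 len=7 : 37 b8 ca 38 21 09 d3
[2] 0x0a->0x13 len=8 : ff 0f 6b f1 9c af aa 11
[3] 0x18->0x14 len=2 : af aa
query mem[0x14]=0xaf, mem[0x06]=0x38, mem[0x03]=0x37, mem[0x04]=0xb8, mem[0x0a]=0xff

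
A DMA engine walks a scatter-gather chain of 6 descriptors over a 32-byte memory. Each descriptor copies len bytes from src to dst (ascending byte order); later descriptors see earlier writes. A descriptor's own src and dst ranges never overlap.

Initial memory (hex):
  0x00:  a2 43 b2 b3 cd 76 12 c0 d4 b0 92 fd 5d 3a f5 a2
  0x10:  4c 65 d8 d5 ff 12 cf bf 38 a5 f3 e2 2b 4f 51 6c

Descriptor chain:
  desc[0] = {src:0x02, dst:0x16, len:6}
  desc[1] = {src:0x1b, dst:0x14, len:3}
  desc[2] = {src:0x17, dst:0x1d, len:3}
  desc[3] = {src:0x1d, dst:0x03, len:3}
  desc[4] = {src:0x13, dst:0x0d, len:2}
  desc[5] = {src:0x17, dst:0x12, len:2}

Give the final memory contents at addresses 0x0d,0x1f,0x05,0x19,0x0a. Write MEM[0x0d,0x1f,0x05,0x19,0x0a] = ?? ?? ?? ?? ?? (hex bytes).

MEM[0x0d,0x1f,0x05,0x19,0x0a] = d5 76 76 76 92

[0] 0x02->0x16 len=6 : b2 b3 cd 76 12 c0
[1] 0x1b->0x14 len=3 : c0 2b 4f
[2] 0x17->0x1d len=3 : b3 cd 76
[3] 0x1d->0x03 len=3 : b3 cd 76
[4] 0x13->0x0d len=2 : d5 c0
[5] 0x17->0x12 len=2 : b3 cd
query mem[0x0d]=0xd5, mem[0x1f]=0x76, mem[0x05]=0x76, mem[0x19]=0x76, mem[0x0a]=0x92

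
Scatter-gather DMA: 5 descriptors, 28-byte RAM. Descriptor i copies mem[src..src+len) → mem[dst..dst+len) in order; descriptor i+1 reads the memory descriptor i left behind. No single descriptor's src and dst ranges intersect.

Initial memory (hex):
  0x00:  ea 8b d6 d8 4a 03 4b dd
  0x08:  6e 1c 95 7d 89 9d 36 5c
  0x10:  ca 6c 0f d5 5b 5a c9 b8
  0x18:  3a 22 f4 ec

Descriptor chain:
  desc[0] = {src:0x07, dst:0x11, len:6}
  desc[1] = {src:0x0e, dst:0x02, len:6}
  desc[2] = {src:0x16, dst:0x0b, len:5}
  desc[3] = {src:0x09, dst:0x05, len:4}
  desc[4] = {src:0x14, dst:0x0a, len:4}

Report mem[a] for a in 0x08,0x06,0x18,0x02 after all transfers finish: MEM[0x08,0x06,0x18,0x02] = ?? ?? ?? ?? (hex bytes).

MEM[0x08,0x06,0x18,0x02] = b8 95 3a 36

D0: mem[0x11..0x16] <- [dd 6e 1c 95 7d 89]
D1: mem[0x02..0x07] <- [36 5c ca dd 6e 1c]
D2: mem[0x0b..0x0f] <- [89 b8 3a 22 f4]
D3: mem[0x05..0x08] <- [1c 95 89 b8]
D4: mem[0x0a..0x0d] <- [95 7d 89 b8]
query mem[0x08]=0xb8, mem[0x06]=0x95, mem[0x18]=0x3a, mem[0x02]=0x36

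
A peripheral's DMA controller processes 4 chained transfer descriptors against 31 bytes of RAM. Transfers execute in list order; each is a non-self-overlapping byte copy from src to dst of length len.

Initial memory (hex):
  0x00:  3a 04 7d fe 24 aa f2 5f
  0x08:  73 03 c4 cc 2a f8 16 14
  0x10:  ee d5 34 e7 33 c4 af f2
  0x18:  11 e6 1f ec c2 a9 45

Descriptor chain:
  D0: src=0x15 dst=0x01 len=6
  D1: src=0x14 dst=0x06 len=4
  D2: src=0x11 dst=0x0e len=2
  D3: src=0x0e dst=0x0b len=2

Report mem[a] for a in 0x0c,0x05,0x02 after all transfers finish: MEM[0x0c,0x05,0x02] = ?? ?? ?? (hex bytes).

MEM[0x0c,0x05,0x02] = 34 e6 af

  after D0: wrote 6B at 0x01 = c4aff211e61f
  after D1: wrote 4B at 0x06 = 33c4aff2
  after D2: wrote 2B at 0x0e = d534
  after D3: wrote 2B at 0x0b = d534
query mem[0x0c]=0x34, mem[0x05]=0xe6, mem[0x02]=0xaf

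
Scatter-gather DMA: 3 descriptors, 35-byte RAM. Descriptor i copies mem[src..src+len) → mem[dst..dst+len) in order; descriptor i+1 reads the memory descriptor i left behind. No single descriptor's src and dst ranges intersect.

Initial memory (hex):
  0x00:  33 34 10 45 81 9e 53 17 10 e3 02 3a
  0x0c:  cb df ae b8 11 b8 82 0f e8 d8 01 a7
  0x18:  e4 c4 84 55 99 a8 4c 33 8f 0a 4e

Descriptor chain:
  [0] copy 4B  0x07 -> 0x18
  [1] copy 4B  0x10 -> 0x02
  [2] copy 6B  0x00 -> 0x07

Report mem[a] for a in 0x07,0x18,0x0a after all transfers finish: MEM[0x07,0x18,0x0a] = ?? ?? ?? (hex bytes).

[0] 0x07->0x18 len=4 : 17 10 e3 02
[1] 0x10->0x02 len=4 : 11 b8 82 0f
[2] 0x00->0x07 len=6 : 33 34 11 b8 82 0f
query mem[0x07]=0x33, mem[0x18]=0x17, mem[0x0a]=0xb8

MEM[0x07,0x18,0x0a] = 33 17 b8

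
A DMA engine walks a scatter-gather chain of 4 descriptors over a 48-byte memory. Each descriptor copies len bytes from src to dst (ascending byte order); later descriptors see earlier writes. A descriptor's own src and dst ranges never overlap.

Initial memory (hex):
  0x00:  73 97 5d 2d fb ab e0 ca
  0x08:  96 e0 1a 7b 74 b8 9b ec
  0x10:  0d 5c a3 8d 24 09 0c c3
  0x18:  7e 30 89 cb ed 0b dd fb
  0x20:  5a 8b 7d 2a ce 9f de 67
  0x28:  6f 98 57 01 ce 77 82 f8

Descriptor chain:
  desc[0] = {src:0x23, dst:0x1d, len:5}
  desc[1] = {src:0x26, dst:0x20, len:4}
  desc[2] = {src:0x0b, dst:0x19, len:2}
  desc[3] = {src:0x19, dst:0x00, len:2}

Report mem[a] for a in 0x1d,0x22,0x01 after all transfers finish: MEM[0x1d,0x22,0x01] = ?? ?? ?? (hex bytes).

MEM[0x1d,0x22,0x01] = 2a 6f 74

D0: mem[0x1d..0x21] <- [2a ce 9f de 67]
D1: mem[0x20..0x23] <- [de 67 6f 98]
D2: mem[0x19..0x1a] <- [7b 74]
D3: mem[0x00..0x01] <- [7b 74]
query mem[0x1d]=0x2a, mem[0x22]=0x6f, mem[0x01]=0x74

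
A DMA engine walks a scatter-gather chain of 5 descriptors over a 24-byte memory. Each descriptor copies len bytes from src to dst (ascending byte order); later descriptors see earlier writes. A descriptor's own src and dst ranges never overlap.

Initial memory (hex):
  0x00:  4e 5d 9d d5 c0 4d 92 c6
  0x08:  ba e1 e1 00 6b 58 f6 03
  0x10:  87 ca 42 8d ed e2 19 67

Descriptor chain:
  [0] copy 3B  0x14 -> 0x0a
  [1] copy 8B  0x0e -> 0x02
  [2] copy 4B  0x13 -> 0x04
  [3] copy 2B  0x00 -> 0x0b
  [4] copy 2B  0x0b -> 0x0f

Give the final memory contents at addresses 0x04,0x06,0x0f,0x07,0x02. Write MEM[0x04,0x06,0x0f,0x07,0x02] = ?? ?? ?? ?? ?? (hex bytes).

MEM[0x04,0x06,0x0f,0x07,0x02] = 8d e2 4e 19 f6

D0: mem[0x0a..0x0c] <- [ed e2 19]
D1: mem[0x02..0x09] <- [f6 03 87 ca 42 8d ed e2]
D2: mem[0x04..0x07] <- [8d ed e2 19]
D3: mem[0x0b..0x0c] <- [4e 5d]
D4: mem[0x0f..0x10] <- [4e 5d]
query mem[0x04]=0x8d, mem[0x06]=0xe2, mem[0x0f]=0x4e, mem[0x07]=0x19, mem[0x02]=0xf6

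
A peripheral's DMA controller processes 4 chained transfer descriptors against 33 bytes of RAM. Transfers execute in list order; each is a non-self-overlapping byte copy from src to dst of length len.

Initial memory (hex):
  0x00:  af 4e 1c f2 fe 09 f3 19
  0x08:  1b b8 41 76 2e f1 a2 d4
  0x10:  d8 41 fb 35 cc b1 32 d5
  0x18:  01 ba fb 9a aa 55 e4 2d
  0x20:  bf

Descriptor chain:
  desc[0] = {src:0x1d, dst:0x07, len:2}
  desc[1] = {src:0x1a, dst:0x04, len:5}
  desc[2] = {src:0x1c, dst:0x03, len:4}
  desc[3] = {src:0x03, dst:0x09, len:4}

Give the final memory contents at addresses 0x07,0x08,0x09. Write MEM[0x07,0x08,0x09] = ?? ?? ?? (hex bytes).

MEM[0x07,0x08,0x09] = 55 e4 aa

D0: mem[0x07..0x08] <- [55 e4]
D1: mem[0x04..0x08] <- [fb 9a aa 55 e4]
D2: mem[0x03..0x06] <- [aa 55 e4 2d]
D3: mem[0x09..0x0c] <- [aa 55 e4 2d]
query mem[0x07]=0x55, mem[0x08]=0xe4, mem[0x09]=0xaa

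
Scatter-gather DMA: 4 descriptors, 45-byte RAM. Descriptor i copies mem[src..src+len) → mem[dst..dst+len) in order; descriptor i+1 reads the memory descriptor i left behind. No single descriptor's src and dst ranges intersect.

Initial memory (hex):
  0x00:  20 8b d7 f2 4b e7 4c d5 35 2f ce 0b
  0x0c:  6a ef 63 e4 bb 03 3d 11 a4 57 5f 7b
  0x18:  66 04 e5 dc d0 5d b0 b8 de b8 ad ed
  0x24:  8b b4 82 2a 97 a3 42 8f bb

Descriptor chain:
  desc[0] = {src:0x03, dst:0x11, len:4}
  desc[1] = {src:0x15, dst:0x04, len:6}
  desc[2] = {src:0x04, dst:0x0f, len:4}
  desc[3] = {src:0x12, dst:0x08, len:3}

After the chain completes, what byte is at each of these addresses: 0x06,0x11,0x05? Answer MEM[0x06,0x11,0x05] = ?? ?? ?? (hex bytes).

[0] 0x03->0x11 len=4 : f2 4b e7 4c
[1] 0x15->0x04 len=6 : 57 5f 7b 66 04 e5
[2] 0x04->0x0f len=4 : 57 5f 7b 66
[3] 0x12->0x08 len=3 : 66 e7 4c
query mem[0x06]=0x7b, mem[0x11]=0x7b, mem[0x05]=0x5f

MEM[0x06,0x11,0x05] = 7b 7b 5f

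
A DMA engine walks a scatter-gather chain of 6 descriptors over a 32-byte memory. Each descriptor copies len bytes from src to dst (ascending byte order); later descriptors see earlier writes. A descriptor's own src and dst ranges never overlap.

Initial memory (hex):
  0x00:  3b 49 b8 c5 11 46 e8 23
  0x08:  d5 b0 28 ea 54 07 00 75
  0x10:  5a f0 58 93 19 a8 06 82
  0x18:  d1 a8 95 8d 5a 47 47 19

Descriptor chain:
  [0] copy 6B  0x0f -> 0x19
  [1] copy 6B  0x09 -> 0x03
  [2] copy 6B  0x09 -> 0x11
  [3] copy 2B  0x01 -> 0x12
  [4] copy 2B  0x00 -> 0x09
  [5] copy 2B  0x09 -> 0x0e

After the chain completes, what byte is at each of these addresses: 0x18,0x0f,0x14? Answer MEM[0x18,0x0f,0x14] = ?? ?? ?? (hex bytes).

D0: mem[0x19..0x1e] <- [75 5a f0 58 93 19]
D1: mem[0x03..0x08] <- [b0 28 ea 54 07 00]
D2: mem[0x11..0x16] <- [b0 28 ea 54 07 00]
D3: mem[0x12..0x13] <- [49 b8]
D4: mem[0x09..0x0a] <- [3b 49]
D5: mem[0x0e..0x0f] <- [3b 49]
query mem[0x18]=0xd1, mem[0x0f]=0x49, mem[0x14]=0x54

MEM[0x18,0x0f,0x14] = d1 49 54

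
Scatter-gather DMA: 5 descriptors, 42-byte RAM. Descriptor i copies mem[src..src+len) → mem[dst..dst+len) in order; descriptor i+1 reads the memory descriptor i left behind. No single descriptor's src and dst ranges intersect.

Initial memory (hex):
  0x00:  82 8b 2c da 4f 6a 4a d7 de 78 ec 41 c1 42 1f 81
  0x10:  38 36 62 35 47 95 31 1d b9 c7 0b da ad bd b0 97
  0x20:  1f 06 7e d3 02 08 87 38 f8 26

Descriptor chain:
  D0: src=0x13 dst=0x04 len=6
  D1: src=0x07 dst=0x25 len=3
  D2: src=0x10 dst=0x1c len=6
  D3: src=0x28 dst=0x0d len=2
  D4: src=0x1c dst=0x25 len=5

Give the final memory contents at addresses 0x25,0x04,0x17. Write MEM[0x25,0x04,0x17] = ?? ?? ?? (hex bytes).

MEM[0x25,0x04,0x17] = 38 35 1d

[0] 0x13->0x04 len=6 : 35 47 95 31 1d b9
[1] 0x07->0x25 len=3 : 31 1d b9
[2] 0x10->0x1c len=6 : 38 36 62 35 47 95
[3] 0x28->0x0d len=2 : f8 26
[4] 0x1c->0x25 len=5 : 38 36 62 35 47
query mem[0x25]=0x38, mem[0x04]=0x35, mem[0x17]=0x1d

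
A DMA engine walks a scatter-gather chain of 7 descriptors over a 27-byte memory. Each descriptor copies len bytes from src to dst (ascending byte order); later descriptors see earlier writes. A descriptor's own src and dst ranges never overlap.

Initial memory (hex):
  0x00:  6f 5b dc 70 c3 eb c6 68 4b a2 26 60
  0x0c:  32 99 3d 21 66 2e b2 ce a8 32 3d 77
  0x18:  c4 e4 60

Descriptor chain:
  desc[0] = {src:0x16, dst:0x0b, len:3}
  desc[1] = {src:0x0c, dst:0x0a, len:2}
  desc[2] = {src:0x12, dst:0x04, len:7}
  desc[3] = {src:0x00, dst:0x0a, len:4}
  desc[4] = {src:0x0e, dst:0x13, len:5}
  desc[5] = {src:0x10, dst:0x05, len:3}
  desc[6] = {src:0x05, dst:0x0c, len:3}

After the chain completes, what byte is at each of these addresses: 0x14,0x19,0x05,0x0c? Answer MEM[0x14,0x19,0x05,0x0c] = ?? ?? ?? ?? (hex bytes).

MEM[0x14,0x19,0x05,0x0c] = 21 e4 66 66

D0: mem[0x0b..0x0d] <- [3d 77 c4]
D1: mem[0x0a..0x0b] <- [77 c4]
D2: mem[0x04..0x0a] <- [b2 ce a8 32 3d 77 c4]
D3: mem[0x0a..0x0d] <- [6f 5b dc 70]
D4: mem[0x13..0x17] <- [3d 21 66 2e b2]
D5: mem[0x05..0x07] <- [66 2e b2]
D6: mem[0x0c..0x0e] <- [66 2e b2]
query mem[0x14]=0x21, mem[0x19]=0xe4, mem[0x05]=0x66, mem[0x0c]=0x66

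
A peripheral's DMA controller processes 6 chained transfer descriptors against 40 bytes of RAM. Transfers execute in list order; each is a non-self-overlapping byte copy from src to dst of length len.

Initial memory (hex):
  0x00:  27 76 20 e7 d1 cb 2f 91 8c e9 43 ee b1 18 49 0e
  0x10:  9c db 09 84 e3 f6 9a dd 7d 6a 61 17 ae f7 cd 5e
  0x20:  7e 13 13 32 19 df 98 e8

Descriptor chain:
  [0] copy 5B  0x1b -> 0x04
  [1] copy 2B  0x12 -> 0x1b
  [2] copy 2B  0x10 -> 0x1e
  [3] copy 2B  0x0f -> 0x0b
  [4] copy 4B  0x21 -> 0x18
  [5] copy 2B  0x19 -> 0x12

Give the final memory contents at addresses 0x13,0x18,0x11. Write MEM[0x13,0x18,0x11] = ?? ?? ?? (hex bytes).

#0 dst[0x04+5] := {0x17,0xae,0xf7,0xcd,0x5e}
#1 dst[0x1b+2] := {0x09,0x84}
#2 dst[0x1e+2] := {0x9c,0xdb}
#3 dst[0x0b+2] := {0x0e,0x9c}
#4 dst[0x18+4] := {0x13,0x13,0x32,0x19}
#5 dst[0x12+2] := {0x13,0x32}
query mem[0x13]=0x32, mem[0x18]=0x13, mem[0x11]=0xdb

MEM[0x13,0x18,0x11] = 32 13 db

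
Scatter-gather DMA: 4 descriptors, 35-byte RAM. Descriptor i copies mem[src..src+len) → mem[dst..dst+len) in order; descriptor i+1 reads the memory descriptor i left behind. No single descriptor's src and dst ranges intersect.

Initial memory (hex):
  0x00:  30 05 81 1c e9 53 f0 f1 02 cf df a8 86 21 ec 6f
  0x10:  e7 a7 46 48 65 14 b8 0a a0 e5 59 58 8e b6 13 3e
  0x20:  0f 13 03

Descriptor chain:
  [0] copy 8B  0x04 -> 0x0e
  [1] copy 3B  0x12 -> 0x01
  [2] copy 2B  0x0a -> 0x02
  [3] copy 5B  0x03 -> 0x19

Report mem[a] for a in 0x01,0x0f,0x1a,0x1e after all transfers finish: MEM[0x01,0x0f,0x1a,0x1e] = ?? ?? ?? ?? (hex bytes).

[0] 0x04->0x0e len=8 : e9 53 f0 f1 02 cf df a8
[1] 0x12->0x01 len=3 : 02 cf df
[2] 0x0a->0x02 len=2 : df a8
[3] 0x03->0x19 len=5 : a8 e9 53 f0 f1
query mem[0x01]=0x02, mem[0x0f]=0x53, mem[0x1a]=0xe9, mem[0x1e]=0x13

MEM[0x01,0x0f,0x1a,0x1e] = 02 53 e9 13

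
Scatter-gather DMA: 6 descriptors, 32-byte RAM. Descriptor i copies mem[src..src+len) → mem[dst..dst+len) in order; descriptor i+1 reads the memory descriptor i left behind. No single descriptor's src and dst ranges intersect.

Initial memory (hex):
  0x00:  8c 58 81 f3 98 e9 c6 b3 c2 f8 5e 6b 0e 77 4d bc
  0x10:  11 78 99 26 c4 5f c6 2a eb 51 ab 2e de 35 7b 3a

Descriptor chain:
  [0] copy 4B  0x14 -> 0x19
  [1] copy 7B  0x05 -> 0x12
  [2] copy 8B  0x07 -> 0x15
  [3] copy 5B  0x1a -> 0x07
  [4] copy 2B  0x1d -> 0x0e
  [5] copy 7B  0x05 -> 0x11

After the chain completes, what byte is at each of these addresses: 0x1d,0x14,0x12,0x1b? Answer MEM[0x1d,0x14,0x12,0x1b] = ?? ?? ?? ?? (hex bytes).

MEM[0x1d,0x14,0x12,0x1b] = 35 77 c6 77

D0: mem[0x19..0x1c] <- [c4 5f c6 2a]
D1: mem[0x12..0x18] <- [e9 c6 b3 c2 f8 5e 6b]
D2: mem[0x15..0x1c] <- [b3 c2 f8 5e 6b 0e 77 4d]
D3: mem[0x07..0x0b] <- [0e 77 4d 35 7b]
D4: mem[0x0e..0x0f] <- [35 7b]
D5: mem[0x11..0x17] <- [e9 c6 0e 77 4d 35 7b]
query mem[0x1d]=0x35, mem[0x14]=0x77, mem[0x12]=0xc6, mem[0x1b]=0x77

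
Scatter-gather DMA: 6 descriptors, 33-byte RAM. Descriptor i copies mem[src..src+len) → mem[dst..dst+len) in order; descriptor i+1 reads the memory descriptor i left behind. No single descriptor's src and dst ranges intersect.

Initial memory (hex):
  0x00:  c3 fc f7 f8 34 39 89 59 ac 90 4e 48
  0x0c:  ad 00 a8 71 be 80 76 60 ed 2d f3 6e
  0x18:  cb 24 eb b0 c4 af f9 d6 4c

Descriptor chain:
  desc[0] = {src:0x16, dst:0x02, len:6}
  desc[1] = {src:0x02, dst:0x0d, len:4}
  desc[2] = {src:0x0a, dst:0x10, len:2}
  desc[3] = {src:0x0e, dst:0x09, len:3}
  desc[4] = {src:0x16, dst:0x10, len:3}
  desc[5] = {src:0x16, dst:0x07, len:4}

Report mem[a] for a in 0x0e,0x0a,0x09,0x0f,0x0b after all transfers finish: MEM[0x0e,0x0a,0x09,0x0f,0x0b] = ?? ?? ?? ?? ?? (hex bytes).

MEM[0x0e,0x0a,0x09,0x0f,0x0b] = 6e 24 cb cb 4e

[0] 0x16->0x02 len=6 : f3 6e cb 24 eb b0
[1] 0x02->0x0d len=4 : f3 6e cb 24
[2] 0x0a->0x10 len=2 : 4e 48
[3] 0x0e->0x09 len=3 : 6e cb 4e
[4] 0x16->0x10 len=3 : f3 6e cb
[5] 0x16->0x07 len=4 : f3 6e cb 24
query mem[0x0e]=0x6e, mem[0x0a]=0x24, mem[0x09]=0xcb, mem[0x0f]=0xcb, mem[0x0b]=0x4e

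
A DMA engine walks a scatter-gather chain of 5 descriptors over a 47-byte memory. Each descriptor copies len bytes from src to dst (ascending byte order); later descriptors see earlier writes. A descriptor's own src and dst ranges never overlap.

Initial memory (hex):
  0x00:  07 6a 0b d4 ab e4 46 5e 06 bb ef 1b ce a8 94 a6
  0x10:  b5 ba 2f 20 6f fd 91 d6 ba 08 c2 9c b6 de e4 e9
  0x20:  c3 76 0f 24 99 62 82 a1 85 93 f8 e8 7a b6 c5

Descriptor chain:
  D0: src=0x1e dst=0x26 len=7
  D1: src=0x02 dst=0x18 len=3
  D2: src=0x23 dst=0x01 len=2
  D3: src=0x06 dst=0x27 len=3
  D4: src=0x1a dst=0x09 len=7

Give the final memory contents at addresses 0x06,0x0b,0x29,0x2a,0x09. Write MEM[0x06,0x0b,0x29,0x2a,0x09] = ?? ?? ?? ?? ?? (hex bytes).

[0] 0x1e->0x26 len=7 : e4 e9 c3 76 0f 24 99
[1] 0x02->0x18 len=3 : 0b d4 ab
[2] 0x23->0x01 len=2 : 24 99
[3] 0x06->0x27 len=3 : 46 5e 06
[4] 0x1a->0x09 len=7 : ab 9c b6 de e4 e9 c3
query mem[0x06]=0x46, mem[0x0b]=0xb6, mem[0x29]=0x06, mem[0x2a]=0x0f, mem[0x09]=0xab

MEM[0x06,0x0b,0x29,0x2a,0x09] = 46 b6 06 0f ab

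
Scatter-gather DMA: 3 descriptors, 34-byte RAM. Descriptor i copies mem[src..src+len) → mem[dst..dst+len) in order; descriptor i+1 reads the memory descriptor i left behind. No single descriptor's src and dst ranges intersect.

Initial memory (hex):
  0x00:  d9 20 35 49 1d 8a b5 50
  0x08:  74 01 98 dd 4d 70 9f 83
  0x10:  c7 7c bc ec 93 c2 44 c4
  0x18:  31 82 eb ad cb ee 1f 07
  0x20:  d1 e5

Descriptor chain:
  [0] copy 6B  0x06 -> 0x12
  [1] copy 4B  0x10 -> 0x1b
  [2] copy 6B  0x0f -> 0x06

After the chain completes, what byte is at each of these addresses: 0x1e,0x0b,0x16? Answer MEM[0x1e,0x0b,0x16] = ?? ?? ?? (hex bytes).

MEM[0x1e,0x0b,0x16] = 50 74 98

#0 dst[0x12+6] := {0xb5,0x50,0x74,0x01,0x98,0xdd}
#1 dst[0x1b+4] := {0xc7,0x7c,0xb5,0x50}
#2 dst[0x06+6] := {0x83,0xc7,0x7c,0xb5,0x50,0x74}
query mem[0x1e]=0x50, mem[0x0b]=0x74, mem[0x16]=0x98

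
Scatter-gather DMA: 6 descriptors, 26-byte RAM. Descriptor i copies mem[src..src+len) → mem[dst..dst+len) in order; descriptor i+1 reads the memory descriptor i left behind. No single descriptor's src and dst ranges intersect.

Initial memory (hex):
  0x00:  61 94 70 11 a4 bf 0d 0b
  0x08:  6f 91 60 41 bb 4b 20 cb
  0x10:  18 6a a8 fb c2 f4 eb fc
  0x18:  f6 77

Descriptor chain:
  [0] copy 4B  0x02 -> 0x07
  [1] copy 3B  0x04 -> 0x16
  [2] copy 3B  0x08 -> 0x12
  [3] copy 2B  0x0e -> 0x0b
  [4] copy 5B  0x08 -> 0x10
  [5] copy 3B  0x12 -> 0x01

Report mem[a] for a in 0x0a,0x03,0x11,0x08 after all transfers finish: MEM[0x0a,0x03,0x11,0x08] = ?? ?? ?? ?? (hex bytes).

MEM[0x0a,0x03,0x11,0x08] = bf cb a4 11

#0 dst[0x07+4] := {0x70,0x11,0xa4,0xbf}
#1 dst[0x16+3] := {0xa4,0xbf,0x0d}
#2 dst[0x12+3] := {0x11,0xa4,0xbf}
#3 dst[0x0b+2] := {0x20,0xcb}
#4 dst[0x10+5] := {0x11,0xa4,0xbf,0x20,0xcb}
#5 dst[0x01+3] := {0xbf,0x20,0xcb}
query mem[0x0a]=0xbf, mem[0x03]=0xcb, mem[0x11]=0xa4, mem[0x08]=0x11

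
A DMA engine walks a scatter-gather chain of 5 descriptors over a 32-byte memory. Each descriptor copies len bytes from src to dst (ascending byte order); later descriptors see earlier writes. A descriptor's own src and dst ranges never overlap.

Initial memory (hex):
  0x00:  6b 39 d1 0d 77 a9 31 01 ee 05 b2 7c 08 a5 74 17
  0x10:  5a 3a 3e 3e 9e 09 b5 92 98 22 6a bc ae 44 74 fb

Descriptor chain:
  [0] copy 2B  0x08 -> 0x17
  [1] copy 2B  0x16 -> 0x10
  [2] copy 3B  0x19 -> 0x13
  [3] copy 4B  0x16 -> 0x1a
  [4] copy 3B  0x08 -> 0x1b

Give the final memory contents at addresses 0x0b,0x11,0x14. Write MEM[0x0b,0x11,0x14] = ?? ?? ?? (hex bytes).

#0 dst[0x17+2] := {0xee,0x05}
#1 dst[0x10+2] := {0xb5,0xee}
#2 dst[0x13+3] := {0x22,0x6a,0xbc}
#3 dst[0x1a+4] := {0xb5,0xee,0x05,0x22}
#4 dst[0x1b+3] := {0xee,0x05,0xb2}
query mem[0x0b]=0x7c, mem[0x11]=0xee, mem[0x14]=0x6a

MEM[0x0b,0x11,0x14] = 7c ee 6a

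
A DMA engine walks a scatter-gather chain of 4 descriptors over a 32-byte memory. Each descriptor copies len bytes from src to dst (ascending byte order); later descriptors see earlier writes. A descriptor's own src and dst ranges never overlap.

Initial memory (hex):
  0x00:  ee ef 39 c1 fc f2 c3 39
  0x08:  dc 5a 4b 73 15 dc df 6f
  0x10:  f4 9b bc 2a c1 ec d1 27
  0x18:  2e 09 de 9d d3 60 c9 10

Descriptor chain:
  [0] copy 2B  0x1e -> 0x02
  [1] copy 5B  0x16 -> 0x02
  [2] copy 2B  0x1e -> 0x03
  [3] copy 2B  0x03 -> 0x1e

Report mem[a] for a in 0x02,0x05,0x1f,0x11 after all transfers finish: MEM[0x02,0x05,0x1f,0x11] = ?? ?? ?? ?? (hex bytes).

MEM[0x02,0x05,0x1f,0x11] = d1 09 10 9b

D0: mem[0x02..0x03] <- [c9 10]
D1: mem[0x02..0x06] <- [d1 27 2e 09 de]
D2: mem[0x03..0x04] <- [c9 10]
D3: mem[0x1e..0x1f] <- [c9 10]
query mem[0x02]=0xd1, mem[0x05]=0x09, mem[0x1f]=0x10, mem[0x11]=0x9b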